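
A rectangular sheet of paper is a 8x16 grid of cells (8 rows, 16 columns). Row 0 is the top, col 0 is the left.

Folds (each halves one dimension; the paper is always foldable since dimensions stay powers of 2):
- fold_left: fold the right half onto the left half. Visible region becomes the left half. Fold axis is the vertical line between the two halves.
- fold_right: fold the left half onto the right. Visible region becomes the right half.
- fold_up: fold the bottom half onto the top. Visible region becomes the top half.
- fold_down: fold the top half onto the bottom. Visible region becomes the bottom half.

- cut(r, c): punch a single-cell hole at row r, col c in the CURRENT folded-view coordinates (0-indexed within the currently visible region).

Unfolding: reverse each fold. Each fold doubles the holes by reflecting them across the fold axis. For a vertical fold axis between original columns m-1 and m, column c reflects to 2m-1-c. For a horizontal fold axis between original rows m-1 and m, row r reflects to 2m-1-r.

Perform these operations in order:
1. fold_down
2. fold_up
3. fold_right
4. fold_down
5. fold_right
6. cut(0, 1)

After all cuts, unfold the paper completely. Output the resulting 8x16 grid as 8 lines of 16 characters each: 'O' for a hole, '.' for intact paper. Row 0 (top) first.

Answer: ..O..O....O..O..
..O..O....O..O..
..O..O....O..O..
..O..O....O..O..
..O..O....O..O..
..O..O....O..O..
..O..O....O..O..
..O..O....O..O..

Derivation:
Op 1 fold_down: fold axis h@4; visible region now rows[4,8) x cols[0,16) = 4x16
Op 2 fold_up: fold axis h@6; visible region now rows[4,6) x cols[0,16) = 2x16
Op 3 fold_right: fold axis v@8; visible region now rows[4,6) x cols[8,16) = 2x8
Op 4 fold_down: fold axis h@5; visible region now rows[5,6) x cols[8,16) = 1x8
Op 5 fold_right: fold axis v@12; visible region now rows[5,6) x cols[12,16) = 1x4
Op 6 cut(0, 1): punch at orig (5,13); cuts so far [(5, 13)]; region rows[5,6) x cols[12,16) = 1x4
Unfold 1 (reflect across v@12): 2 holes -> [(5, 10), (5, 13)]
Unfold 2 (reflect across h@5): 4 holes -> [(4, 10), (4, 13), (5, 10), (5, 13)]
Unfold 3 (reflect across v@8): 8 holes -> [(4, 2), (4, 5), (4, 10), (4, 13), (5, 2), (5, 5), (5, 10), (5, 13)]
Unfold 4 (reflect across h@6): 16 holes -> [(4, 2), (4, 5), (4, 10), (4, 13), (5, 2), (5, 5), (5, 10), (5, 13), (6, 2), (6, 5), (6, 10), (6, 13), (7, 2), (7, 5), (7, 10), (7, 13)]
Unfold 5 (reflect across h@4): 32 holes -> [(0, 2), (0, 5), (0, 10), (0, 13), (1, 2), (1, 5), (1, 10), (1, 13), (2, 2), (2, 5), (2, 10), (2, 13), (3, 2), (3, 5), (3, 10), (3, 13), (4, 2), (4, 5), (4, 10), (4, 13), (5, 2), (5, 5), (5, 10), (5, 13), (6, 2), (6, 5), (6, 10), (6, 13), (7, 2), (7, 5), (7, 10), (7, 13)]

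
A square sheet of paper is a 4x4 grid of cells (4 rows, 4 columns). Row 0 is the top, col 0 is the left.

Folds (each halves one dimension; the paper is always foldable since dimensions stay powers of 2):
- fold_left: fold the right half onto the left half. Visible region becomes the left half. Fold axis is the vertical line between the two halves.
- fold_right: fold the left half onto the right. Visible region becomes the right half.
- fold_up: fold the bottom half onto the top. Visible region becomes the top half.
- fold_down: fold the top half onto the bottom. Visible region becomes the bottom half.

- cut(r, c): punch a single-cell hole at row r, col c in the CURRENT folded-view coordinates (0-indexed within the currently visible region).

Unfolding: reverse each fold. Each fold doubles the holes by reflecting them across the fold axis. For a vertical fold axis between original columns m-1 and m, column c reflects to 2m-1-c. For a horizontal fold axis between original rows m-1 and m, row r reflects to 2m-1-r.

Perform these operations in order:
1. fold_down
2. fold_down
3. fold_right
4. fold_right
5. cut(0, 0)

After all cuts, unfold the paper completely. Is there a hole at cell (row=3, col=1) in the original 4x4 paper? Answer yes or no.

Op 1 fold_down: fold axis h@2; visible region now rows[2,4) x cols[0,4) = 2x4
Op 2 fold_down: fold axis h@3; visible region now rows[3,4) x cols[0,4) = 1x4
Op 3 fold_right: fold axis v@2; visible region now rows[3,4) x cols[2,4) = 1x2
Op 4 fold_right: fold axis v@3; visible region now rows[3,4) x cols[3,4) = 1x1
Op 5 cut(0, 0): punch at orig (3,3); cuts so far [(3, 3)]; region rows[3,4) x cols[3,4) = 1x1
Unfold 1 (reflect across v@3): 2 holes -> [(3, 2), (3, 3)]
Unfold 2 (reflect across v@2): 4 holes -> [(3, 0), (3, 1), (3, 2), (3, 3)]
Unfold 3 (reflect across h@3): 8 holes -> [(2, 0), (2, 1), (2, 2), (2, 3), (3, 0), (3, 1), (3, 2), (3, 3)]
Unfold 4 (reflect across h@2): 16 holes -> [(0, 0), (0, 1), (0, 2), (0, 3), (1, 0), (1, 1), (1, 2), (1, 3), (2, 0), (2, 1), (2, 2), (2, 3), (3, 0), (3, 1), (3, 2), (3, 3)]
Holes: [(0, 0), (0, 1), (0, 2), (0, 3), (1, 0), (1, 1), (1, 2), (1, 3), (2, 0), (2, 1), (2, 2), (2, 3), (3, 0), (3, 1), (3, 2), (3, 3)]

Answer: yes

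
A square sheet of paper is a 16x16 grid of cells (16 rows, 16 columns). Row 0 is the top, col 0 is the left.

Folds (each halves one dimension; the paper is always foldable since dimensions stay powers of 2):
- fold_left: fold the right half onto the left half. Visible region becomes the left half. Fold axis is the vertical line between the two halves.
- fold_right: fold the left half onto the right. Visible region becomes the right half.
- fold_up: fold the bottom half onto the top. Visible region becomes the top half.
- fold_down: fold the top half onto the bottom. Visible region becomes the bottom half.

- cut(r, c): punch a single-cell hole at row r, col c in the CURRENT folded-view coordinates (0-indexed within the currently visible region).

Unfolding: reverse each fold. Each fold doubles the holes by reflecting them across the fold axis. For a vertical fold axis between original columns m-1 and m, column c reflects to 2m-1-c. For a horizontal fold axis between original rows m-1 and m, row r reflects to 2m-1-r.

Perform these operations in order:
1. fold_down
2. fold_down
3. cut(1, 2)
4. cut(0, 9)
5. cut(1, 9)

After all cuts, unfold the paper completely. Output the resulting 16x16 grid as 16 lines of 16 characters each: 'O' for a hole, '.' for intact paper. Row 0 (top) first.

Answer: ................
................
..O......O......
.........O......
.........O......
..O......O......
................
................
................
................
..O......O......
.........O......
.........O......
..O......O......
................
................

Derivation:
Op 1 fold_down: fold axis h@8; visible region now rows[8,16) x cols[0,16) = 8x16
Op 2 fold_down: fold axis h@12; visible region now rows[12,16) x cols[0,16) = 4x16
Op 3 cut(1, 2): punch at orig (13,2); cuts so far [(13, 2)]; region rows[12,16) x cols[0,16) = 4x16
Op 4 cut(0, 9): punch at orig (12,9); cuts so far [(12, 9), (13, 2)]; region rows[12,16) x cols[0,16) = 4x16
Op 5 cut(1, 9): punch at orig (13,9); cuts so far [(12, 9), (13, 2), (13, 9)]; region rows[12,16) x cols[0,16) = 4x16
Unfold 1 (reflect across h@12): 6 holes -> [(10, 2), (10, 9), (11, 9), (12, 9), (13, 2), (13, 9)]
Unfold 2 (reflect across h@8): 12 holes -> [(2, 2), (2, 9), (3, 9), (4, 9), (5, 2), (5, 9), (10, 2), (10, 9), (11, 9), (12, 9), (13, 2), (13, 9)]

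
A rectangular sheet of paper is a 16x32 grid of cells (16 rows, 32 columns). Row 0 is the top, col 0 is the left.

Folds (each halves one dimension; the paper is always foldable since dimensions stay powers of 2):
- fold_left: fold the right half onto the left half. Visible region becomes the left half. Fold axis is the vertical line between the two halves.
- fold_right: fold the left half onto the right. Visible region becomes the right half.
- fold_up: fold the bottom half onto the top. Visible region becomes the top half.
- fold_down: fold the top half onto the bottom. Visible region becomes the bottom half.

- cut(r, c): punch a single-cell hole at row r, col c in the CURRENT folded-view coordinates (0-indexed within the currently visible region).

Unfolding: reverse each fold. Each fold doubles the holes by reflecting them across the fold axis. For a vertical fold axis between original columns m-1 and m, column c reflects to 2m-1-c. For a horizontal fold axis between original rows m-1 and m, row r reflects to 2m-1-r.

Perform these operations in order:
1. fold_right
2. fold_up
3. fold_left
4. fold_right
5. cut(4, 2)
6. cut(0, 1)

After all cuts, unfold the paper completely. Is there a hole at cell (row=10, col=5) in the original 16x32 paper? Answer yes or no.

Op 1 fold_right: fold axis v@16; visible region now rows[0,16) x cols[16,32) = 16x16
Op 2 fold_up: fold axis h@8; visible region now rows[0,8) x cols[16,32) = 8x16
Op 3 fold_left: fold axis v@24; visible region now rows[0,8) x cols[16,24) = 8x8
Op 4 fold_right: fold axis v@20; visible region now rows[0,8) x cols[20,24) = 8x4
Op 5 cut(4, 2): punch at orig (4,22); cuts so far [(4, 22)]; region rows[0,8) x cols[20,24) = 8x4
Op 6 cut(0, 1): punch at orig (0,21); cuts so far [(0, 21), (4, 22)]; region rows[0,8) x cols[20,24) = 8x4
Unfold 1 (reflect across v@20): 4 holes -> [(0, 18), (0, 21), (4, 17), (4, 22)]
Unfold 2 (reflect across v@24): 8 holes -> [(0, 18), (0, 21), (0, 26), (0, 29), (4, 17), (4, 22), (4, 25), (4, 30)]
Unfold 3 (reflect across h@8): 16 holes -> [(0, 18), (0, 21), (0, 26), (0, 29), (4, 17), (4, 22), (4, 25), (4, 30), (11, 17), (11, 22), (11, 25), (11, 30), (15, 18), (15, 21), (15, 26), (15, 29)]
Unfold 4 (reflect across v@16): 32 holes -> [(0, 2), (0, 5), (0, 10), (0, 13), (0, 18), (0, 21), (0, 26), (0, 29), (4, 1), (4, 6), (4, 9), (4, 14), (4, 17), (4, 22), (4, 25), (4, 30), (11, 1), (11, 6), (11, 9), (11, 14), (11, 17), (11, 22), (11, 25), (11, 30), (15, 2), (15, 5), (15, 10), (15, 13), (15, 18), (15, 21), (15, 26), (15, 29)]
Holes: [(0, 2), (0, 5), (0, 10), (0, 13), (0, 18), (0, 21), (0, 26), (0, 29), (4, 1), (4, 6), (4, 9), (4, 14), (4, 17), (4, 22), (4, 25), (4, 30), (11, 1), (11, 6), (11, 9), (11, 14), (11, 17), (11, 22), (11, 25), (11, 30), (15, 2), (15, 5), (15, 10), (15, 13), (15, 18), (15, 21), (15, 26), (15, 29)]

Answer: no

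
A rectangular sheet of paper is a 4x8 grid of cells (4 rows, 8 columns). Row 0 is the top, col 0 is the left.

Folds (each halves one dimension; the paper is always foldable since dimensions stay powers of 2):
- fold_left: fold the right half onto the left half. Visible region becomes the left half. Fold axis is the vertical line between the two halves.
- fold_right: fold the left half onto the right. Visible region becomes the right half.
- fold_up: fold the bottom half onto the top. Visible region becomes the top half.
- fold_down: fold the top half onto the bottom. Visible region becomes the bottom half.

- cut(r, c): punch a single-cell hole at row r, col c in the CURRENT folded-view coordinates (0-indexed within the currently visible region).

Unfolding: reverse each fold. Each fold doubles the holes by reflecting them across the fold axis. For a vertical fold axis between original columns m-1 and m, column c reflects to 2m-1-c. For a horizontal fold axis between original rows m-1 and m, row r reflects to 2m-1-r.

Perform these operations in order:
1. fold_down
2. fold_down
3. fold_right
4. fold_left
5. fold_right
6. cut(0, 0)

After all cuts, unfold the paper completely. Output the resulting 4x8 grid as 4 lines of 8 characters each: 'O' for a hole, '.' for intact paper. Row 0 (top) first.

Op 1 fold_down: fold axis h@2; visible region now rows[2,4) x cols[0,8) = 2x8
Op 2 fold_down: fold axis h@3; visible region now rows[3,4) x cols[0,8) = 1x8
Op 3 fold_right: fold axis v@4; visible region now rows[3,4) x cols[4,8) = 1x4
Op 4 fold_left: fold axis v@6; visible region now rows[3,4) x cols[4,6) = 1x2
Op 5 fold_right: fold axis v@5; visible region now rows[3,4) x cols[5,6) = 1x1
Op 6 cut(0, 0): punch at orig (3,5); cuts so far [(3, 5)]; region rows[3,4) x cols[5,6) = 1x1
Unfold 1 (reflect across v@5): 2 holes -> [(3, 4), (3, 5)]
Unfold 2 (reflect across v@6): 4 holes -> [(3, 4), (3, 5), (3, 6), (3, 7)]
Unfold 3 (reflect across v@4): 8 holes -> [(3, 0), (3, 1), (3, 2), (3, 3), (3, 4), (3, 5), (3, 6), (3, 7)]
Unfold 4 (reflect across h@3): 16 holes -> [(2, 0), (2, 1), (2, 2), (2, 3), (2, 4), (2, 5), (2, 6), (2, 7), (3, 0), (3, 1), (3, 2), (3, 3), (3, 4), (3, 5), (3, 6), (3, 7)]
Unfold 5 (reflect across h@2): 32 holes -> [(0, 0), (0, 1), (0, 2), (0, 3), (0, 4), (0, 5), (0, 6), (0, 7), (1, 0), (1, 1), (1, 2), (1, 3), (1, 4), (1, 5), (1, 6), (1, 7), (2, 0), (2, 1), (2, 2), (2, 3), (2, 4), (2, 5), (2, 6), (2, 7), (3, 0), (3, 1), (3, 2), (3, 3), (3, 4), (3, 5), (3, 6), (3, 7)]

Answer: OOOOOOOO
OOOOOOOO
OOOOOOOO
OOOOOOOO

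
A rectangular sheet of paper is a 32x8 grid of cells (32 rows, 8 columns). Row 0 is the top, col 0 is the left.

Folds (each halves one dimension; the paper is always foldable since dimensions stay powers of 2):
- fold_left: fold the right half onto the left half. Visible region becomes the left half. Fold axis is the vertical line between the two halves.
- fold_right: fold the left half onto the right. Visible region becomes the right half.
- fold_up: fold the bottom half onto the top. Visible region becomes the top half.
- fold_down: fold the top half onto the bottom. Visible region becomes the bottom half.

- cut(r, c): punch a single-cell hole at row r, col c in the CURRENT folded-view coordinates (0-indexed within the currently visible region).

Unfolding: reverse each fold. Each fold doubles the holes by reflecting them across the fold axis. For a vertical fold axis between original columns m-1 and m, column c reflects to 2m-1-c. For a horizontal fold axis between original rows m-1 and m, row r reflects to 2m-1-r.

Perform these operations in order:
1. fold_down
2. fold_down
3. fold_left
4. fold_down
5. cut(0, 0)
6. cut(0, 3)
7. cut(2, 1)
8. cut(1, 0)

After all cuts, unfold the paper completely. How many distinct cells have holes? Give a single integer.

Answer: 64

Derivation:
Op 1 fold_down: fold axis h@16; visible region now rows[16,32) x cols[0,8) = 16x8
Op 2 fold_down: fold axis h@24; visible region now rows[24,32) x cols[0,8) = 8x8
Op 3 fold_left: fold axis v@4; visible region now rows[24,32) x cols[0,4) = 8x4
Op 4 fold_down: fold axis h@28; visible region now rows[28,32) x cols[0,4) = 4x4
Op 5 cut(0, 0): punch at orig (28,0); cuts so far [(28, 0)]; region rows[28,32) x cols[0,4) = 4x4
Op 6 cut(0, 3): punch at orig (28,3); cuts so far [(28, 0), (28, 3)]; region rows[28,32) x cols[0,4) = 4x4
Op 7 cut(2, 1): punch at orig (30,1); cuts so far [(28, 0), (28, 3), (30, 1)]; region rows[28,32) x cols[0,4) = 4x4
Op 8 cut(1, 0): punch at orig (29,0); cuts so far [(28, 0), (28, 3), (29, 0), (30, 1)]; region rows[28,32) x cols[0,4) = 4x4
Unfold 1 (reflect across h@28): 8 holes -> [(25, 1), (26, 0), (27, 0), (27, 3), (28, 0), (28, 3), (29, 0), (30, 1)]
Unfold 2 (reflect across v@4): 16 holes -> [(25, 1), (25, 6), (26, 0), (26, 7), (27, 0), (27, 3), (27, 4), (27, 7), (28, 0), (28, 3), (28, 4), (28, 7), (29, 0), (29, 7), (30, 1), (30, 6)]
Unfold 3 (reflect across h@24): 32 holes -> [(17, 1), (17, 6), (18, 0), (18, 7), (19, 0), (19, 3), (19, 4), (19, 7), (20, 0), (20, 3), (20, 4), (20, 7), (21, 0), (21, 7), (22, 1), (22, 6), (25, 1), (25, 6), (26, 0), (26, 7), (27, 0), (27, 3), (27, 4), (27, 7), (28, 0), (28, 3), (28, 4), (28, 7), (29, 0), (29, 7), (30, 1), (30, 6)]
Unfold 4 (reflect across h@16): 64 holes -> [(1, 1), (1, 6), (2, 0), (2, 7), (3, 0), (3, 3), (3, 4), (3, 7), (4, 0), (4, 3), (4, 4), (4, 7), (5, 0), (5, 7), (6, 1), (6, 6), (9, 1), (9, 6), (10, 0), (10, 7), (11, 0), (11, 3), (11, 4), (11, 7), (12, 0), (12, 3), (12, 4), (12, 7), (13, 0), (13, 7), (14, 1), (14, 6), (17, 1), (17, 6), (18, 0), (18, 7), (19, 0), (19, 3), (19, 4), (19, 7), (20, 0), (20, 3), (20, 4), (20, 7), (21, 0), (21, 7), (22, 1), (22, 6), (25, 1), (25, 6), (26, 0), (26, 7), (27, 0), (27, 3), (27, 4), (27, 7), (28, 0), (28, 3), (28, 4), (28, 7), (29, 0), (29, 7), (30, 1), (30, 6)]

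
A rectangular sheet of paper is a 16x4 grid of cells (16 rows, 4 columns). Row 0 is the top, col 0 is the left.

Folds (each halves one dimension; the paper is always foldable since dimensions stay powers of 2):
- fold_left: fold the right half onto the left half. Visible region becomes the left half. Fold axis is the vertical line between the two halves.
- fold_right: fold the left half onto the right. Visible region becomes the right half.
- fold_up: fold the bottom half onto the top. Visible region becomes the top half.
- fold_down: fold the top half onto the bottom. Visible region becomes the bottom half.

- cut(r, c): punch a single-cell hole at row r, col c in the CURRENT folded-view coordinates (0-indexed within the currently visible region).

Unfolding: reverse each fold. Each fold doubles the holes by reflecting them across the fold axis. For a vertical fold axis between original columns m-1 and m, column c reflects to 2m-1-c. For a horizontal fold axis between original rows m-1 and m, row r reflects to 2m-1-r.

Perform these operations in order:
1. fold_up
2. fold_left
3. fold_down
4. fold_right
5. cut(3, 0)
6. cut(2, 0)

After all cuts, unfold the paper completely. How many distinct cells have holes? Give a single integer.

Answer: 32

Derivation:
Op 1 fold_up: fold axis h@8; visible region now rows[0,8) x cols[0,4) = 8x4
Op 2 fold_left: fold axis v@2; visible region now rows[0,8) x cols[0,2) = 8x2
Op 3 fold_down: fold axis h@4; visible region now rows[4,8) x cols[0,2) = 4x2
Op 4 fold_right: fold axis v@1; visible region now rows[4,8) x cols[1,2) = 4x1
Op 5 cut(3, 0): punch at orig (7,1); cuts so far [(7, 1)]; region rows[4,8) x cols[1,2) = 4x1
Op 6 cut(2, 0): punch at orig (6,1); cuts so far [(6, 1), (7, 1)]; region rows[4,8) x cols[1,2) = 4x1
Unfold 1 (reflect across v@1): 4 holes -> [(6, 0), (6, 1), (7, 0), (7, 1)]
Unfold 2 (reflect across h@4): 8 holes -> [(0, 0), (0, 1), (1, 0), (1, 1), (6, 0), (6, 1), (7, 0), (7, 1)]
Unfold 3 (reflect across v@2): 16 holes -> [(0, 0), (0, 1), (0, 2), (0, 3), (1, 0), (1, 1), (1, 2), (1, 3), (6, 0), (6, 1), (6, 2), (6, 3), (7, 0), (7, 1), (7, 2), (7, 3)]
Unfold 4 (reflect across h@8): 32 holes -> [(0, 0), (0, 1), (0, 2), (0, 3), (1, 0), (1, 1), (1, 2), (1, 3), (6, 0), (6, 1), (6, 2), (6, 3), (7, 0), (7, 1), (7, 2), (7, 3), (8, 0), (8, 1), (8, 2), (8, 3), (9, 0), (9, 1), (9, 2), (9, 3), (14, 0), (14, 1), (14, 2), (14, 3), (15, 0), (15, 1), (15, 2), (15, 3)]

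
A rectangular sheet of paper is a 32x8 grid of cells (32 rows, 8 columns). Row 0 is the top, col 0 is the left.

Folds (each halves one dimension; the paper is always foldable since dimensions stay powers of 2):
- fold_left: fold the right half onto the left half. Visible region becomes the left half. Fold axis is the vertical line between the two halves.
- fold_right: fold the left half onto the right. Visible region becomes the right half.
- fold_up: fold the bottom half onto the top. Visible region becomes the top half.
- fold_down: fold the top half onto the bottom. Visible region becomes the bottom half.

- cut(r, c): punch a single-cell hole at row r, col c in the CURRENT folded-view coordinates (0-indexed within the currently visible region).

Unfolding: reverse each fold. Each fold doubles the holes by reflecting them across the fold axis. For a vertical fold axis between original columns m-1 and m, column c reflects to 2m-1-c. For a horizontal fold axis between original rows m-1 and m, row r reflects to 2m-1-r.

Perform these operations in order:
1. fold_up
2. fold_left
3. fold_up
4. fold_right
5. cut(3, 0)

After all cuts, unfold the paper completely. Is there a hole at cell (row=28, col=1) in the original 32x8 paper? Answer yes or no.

Op 1 fold_up: fold axis h@16; visible region now rows[0,16) x cols[0,8) = 16x8
Op 2 fold_left: fold axis v@4; visible region now rows[0,16) x cols[0,4) = 16x4
Op 3 fold_up: fold axis h@8; visible region now rows[0,8) x cols[0,4) = 8x4
Op 4 fold_right: fold axis v@2; visible region now rows[0,8) x cols[2,4) = 8x2
Op 5 cut(3, 0): punch at orig (3,2); cuts so far [(3, 2)]; region rows[0,8) x cols[2,4) = 8x2
Unfold 1 (reflect across v@2): 2 holes -> [(3, 1), (3, 2)]
Unfold 2 (reflect across h@8): 4 holes -> [(3, 1), (3, 2), (12, 1), (12, 2)]
Unfold 3 (reflect across v@4): 8 holes -> [(3, 1), (3, 2), (3, 5), (3, 6), (12, 1), (12, 2), (12, 5), (12, 6)]
Unfold 4 (reflect across h@16): 16 holes -> [(3, 1), (3, 2), (3, 5), (3, 6), (12, 1), (12, 2), (12, 5), (12, 6), (19, 1), (19, 2), (19, 5), (19, 6), (28, 1), (28, 2), (28, 5), (28, 6)]
Holes: [(3, 1), (3, 2), (3, 5), (3, 6), (12, 1), (12, 2), (12, 5), (12, 6), (19, 1), (19, 2), (19, 5), (19, 6), (28, 1), (28, 2), (28, 5), (28, 6)]

Answer: yes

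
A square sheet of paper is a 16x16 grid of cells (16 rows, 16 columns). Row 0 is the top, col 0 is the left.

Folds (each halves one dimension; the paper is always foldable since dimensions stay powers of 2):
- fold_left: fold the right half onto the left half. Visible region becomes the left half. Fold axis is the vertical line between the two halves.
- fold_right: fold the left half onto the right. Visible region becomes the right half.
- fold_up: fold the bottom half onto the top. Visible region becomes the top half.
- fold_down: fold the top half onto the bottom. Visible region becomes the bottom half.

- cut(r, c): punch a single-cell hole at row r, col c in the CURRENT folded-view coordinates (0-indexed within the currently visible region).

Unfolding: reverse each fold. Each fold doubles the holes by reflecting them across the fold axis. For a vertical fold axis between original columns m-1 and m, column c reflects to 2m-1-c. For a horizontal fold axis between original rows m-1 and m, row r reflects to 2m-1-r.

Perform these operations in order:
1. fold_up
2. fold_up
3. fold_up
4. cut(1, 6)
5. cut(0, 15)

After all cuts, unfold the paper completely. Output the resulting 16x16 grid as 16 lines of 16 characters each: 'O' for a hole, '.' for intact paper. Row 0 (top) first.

Answer: ...............O
......O.........
......O.........
...............O
...............O
......O.........
......O.........
...............O
...............O
......O.........
......O.........
...............O
...............O
......O.........
......O.........
...............O

Derivation:
Op 1 fold_up: fold axis h@8; visible region now rows[0,8) x cols[0,16) = 8x16
Op 2 fold_up: fold axis h@4; visible region now rows[0,4) x cols[0,16) = 4x16
Op 3 fold_up: fold axis h@2; visible region now rows[0,2) x cols[0,16) = 2x16
Op 4 cut(1, 6): punch at orig (1,6); cuts so far [(1, 6)]; region rows[0,2) x cols[0,16) = 2x16
Op 5 cut(0, 15): punch at orig (0,15); cuts so far [(0, 15), (1, 6)]; region rows[0,2) x cols[0,16) = 2x16
Unfold 1 (reflect across h@2): 4 holes -> [(0, 15), (1, 6), (2, 6), (3, 15)]
Unfold 2 (reflect across h@4): 8 holes -> [(0, 15), (1, 6), (2, 6), (3, 15), (4, 15), (5, 6), (6, 6), (7, 15)]
Unfold 3 (reflect across h@8): 16 holes -> [(0, 15), (1, 6), (2, 6), (3, 15), (4, 15), (5, 6), (6, 6), (7, 15), (8, 15), (9, 6), (10, 6), (11, 15), (12, 15), (13, 6), (14, 6), (15, 15)]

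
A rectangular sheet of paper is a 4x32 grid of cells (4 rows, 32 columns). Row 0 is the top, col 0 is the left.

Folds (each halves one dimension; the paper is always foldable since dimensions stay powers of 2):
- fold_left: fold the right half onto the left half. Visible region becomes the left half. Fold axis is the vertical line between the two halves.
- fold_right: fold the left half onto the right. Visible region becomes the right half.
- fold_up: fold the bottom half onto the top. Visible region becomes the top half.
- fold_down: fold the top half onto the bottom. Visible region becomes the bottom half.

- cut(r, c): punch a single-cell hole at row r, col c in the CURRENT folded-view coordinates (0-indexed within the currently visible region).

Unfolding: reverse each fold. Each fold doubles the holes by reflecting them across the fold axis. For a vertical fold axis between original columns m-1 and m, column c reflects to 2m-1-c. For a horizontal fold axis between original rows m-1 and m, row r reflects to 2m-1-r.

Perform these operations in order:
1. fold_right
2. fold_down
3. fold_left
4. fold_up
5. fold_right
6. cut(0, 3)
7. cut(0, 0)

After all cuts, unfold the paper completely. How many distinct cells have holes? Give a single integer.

Op 1 fold_right: fold axis v@16; visible region now rows[0,4) x cols[16,32) = 4x16
Op 2 fold_down: fold axis h@2; visible region now rows[2,4) x cols[16,32) = 2x16
Op 3 fold_left: fold axis v@24; visible region now rows[2,4) x cols[16,24) = 2x8
Op 4 fold_up: fold axis h@3; visible region now rows[2,3) x cols[16,24) = 1x8
Op 5 fold_right: fold axis v@20; visible region now rows[2,3) x cols[20,24) = 1x4
Op 6 cut(0, 3): punch at orig (2,23); cuts so far [(2, 23)]; region rows[2,3) x cols[20,24) = 1x4
Op 7 cut(0, 0): punch at orig (2,20); cuts so far [(2, 20), (2, 23)]; region rows[2,3) x cols[20,24) = 1x4
Unfold 1 (reflect across v@20): 4 holes -> [(2, 16), (2, 19), (2, 20), (2, 23)]
Unfold 2 (reflect across h@3): 8 holes -> [(2, 16), (2, 19), (2, 20), (2, 23), (3, 16), (3, 19), (3, 20), (3, 23)]
Unfold 3 (reflect across v@24): 16 holes -> [(2, 16), (2, 19), (2, 20), (2, 23), (2, 24), (2, 27), (2, 28), (2, 31), (3, 16), (3, 19), (3, 20), (3, 23), (3, 24), (3, 27), (3, 28), (3, 31)]
Unfold 4 (reflect across h@2): 32 holes -> [(0, 16), (0, 19), (0, 20), (0, 23), (0, 24), (0, 27), (0, 28), (0, 31), (1, 16), (1, 19), (1, 20), (1, 23), (1, 24), (1, 27), (1, 28), (1, 31), (2, 16), (2, 19), (2, 20), (2, 23), (2, 24), (2, 27), (2, 28), (2, 31), (3, 16), (3, 19), (3, 20), (3, 23), (3, 24), (3, 27), (3, 28), (3, 31)]
Unfold 5 (reflect across v@16): 64 holes -> [(0, 0), (0, 3), (0, 4), (0, 7), (0, 8), (0, 11), (0, 12), (0, 15), (0, 16), (0, 19), (0, 20), (0, 23), (0, 24), (0, 27), (0, 28), (0, 31), (1, 0), (1, 3), (1, 4), (1, 7), (1, 8), (1, 11), (1, 12), (1, 15), (1, 16), (1, 19), (1, 20), (1, 23), (1, 24), (1, 27), (1, 28), (1, 31), (2, 0), (2, 3), (2, 4), (2, 7), (2, 8), (2, 11), (2, 12), (2, 15), (2, 16), (2, 19), (2, 20), (2, 23), (2, 24), (2, 27), (2, 28), (2, 31), (3, 0), (3, 3), (3, 4), (3, 7), (3, 8), (3, 11), (3, 12), (3, 15), (3, 16), (3, 19), (3, 20), (3, 23), (3, 24), (3, 27), (3, 28), (3, 31)]

Answer: 64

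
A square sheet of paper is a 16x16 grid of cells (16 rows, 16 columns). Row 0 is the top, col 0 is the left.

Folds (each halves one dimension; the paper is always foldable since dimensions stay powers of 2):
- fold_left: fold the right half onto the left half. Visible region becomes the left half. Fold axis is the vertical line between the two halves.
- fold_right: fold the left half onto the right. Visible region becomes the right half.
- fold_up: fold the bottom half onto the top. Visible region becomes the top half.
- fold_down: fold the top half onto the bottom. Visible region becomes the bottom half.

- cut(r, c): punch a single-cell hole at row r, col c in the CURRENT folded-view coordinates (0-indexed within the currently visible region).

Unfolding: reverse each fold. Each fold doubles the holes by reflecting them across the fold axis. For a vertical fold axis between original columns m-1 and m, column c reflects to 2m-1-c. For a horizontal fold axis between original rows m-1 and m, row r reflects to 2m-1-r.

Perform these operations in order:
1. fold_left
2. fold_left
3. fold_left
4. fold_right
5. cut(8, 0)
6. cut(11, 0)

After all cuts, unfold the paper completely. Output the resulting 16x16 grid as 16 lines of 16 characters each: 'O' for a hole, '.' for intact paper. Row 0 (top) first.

Op 1 fold_left: fold axis v@8; visible region now rows[0,16) x cols[0,8) = 16x8
Op 2 fold_left: fold axis v@4; visible region now rows[0,16) x cols[0,4) = 16x4
Op 3 fold_left: fold axis v@2; visible region now rows[0,16) x cols[0,2) = 16x2
Op 4 fold_right: fold axis v@1; visible region now rows[0,16) x cols[1,2) = 16x1
Op 5 cut(8, 0): punch at orig (8,1); cuts so far [(8, 1)]; region rows[0,16) x cols[1,2) = 16x1
Op 6 cut(11, 0): punch at orig (11,1); cuts so far [(8, 1), (11, 1)]; region rows[0,16) x cols[1,2) = 16x1
Unfold 1 (reflect across v@1): 4 holes -> [(8, 0), (8, 1), (11, 0), (11, 1)]
Unfold 2 (reflect across v@2): 8 holes -> [(8, 0), (8, 1), (8, 2), (8, 3), (11, 0), (11, 1), (11, 2), (11, 3)]
Unfold 3 (reflect across v@4): 16 holes -> [(8, 0), (8, 1), (8, 2), (8, 3), (8, 4), (8, 5), (8, 6), (8, 7), (11, 0), (11, 1), (11, 2), (11, 3), (11, 4), (11, 5), (11, 6), (11, 7)]
Unfold 4 (reflect across v@8): 32 holes -> [(8, 0), (8, 1), (8, 2), (8, 3), (8, 4), (8, 5), (8, 6), (8, 7), (8, 8), (8, 9), (8, 10), (8, 11), (8, 12), (8, 13), (8, 14), (8, 15), (11, 0), (11, 1), (11, 2), (11, 3), (11, 4), (11, 5), (11, 6), (11, 7), (11, 8), (11, 9), (11, 10), (11, 11), (11, 12), (11, 13), (11, 14), (11, 15)]

Answer: ................
................
................
................
................
................
................
................
OOOOOOOOOOOOOOOO
................
................
OOOOOOOOOOOOOOOO
................
................
................
................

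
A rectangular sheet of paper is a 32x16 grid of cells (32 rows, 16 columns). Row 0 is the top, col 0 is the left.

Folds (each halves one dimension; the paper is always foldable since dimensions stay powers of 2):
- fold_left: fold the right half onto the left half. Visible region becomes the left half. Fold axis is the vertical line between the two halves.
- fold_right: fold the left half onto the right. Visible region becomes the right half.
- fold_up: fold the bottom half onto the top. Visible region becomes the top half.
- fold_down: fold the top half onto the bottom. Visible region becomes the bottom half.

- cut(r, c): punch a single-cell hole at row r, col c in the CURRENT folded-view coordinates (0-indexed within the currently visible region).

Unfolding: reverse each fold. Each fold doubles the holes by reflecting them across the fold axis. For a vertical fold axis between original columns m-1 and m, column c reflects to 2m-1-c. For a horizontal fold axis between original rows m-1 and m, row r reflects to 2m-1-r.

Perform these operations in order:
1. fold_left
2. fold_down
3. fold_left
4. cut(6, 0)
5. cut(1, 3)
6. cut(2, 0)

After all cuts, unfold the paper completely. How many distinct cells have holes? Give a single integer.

Op 1 fold_left: fold axis v@8; visible region now rows[0,32) x cols[0,8) = 32x8
Op 2 fold_down: fold axis h@16; visible region now rows[16,32) x cols[0,8) = 16x8
Op 3 fold_left: fold axis v@4; visible region now rows[16,32) x cols[0,4) = 16x4
Op 4 cut(6, 0): punch at orig (22,0); cuts so far [(22, 0)]; region rows[16,32) x cols[0,4) = 16x4
Op 5 cut(1, 3): punch at orig (17,3); cuts so far [(17, 3), (22, 0)]; region rows[16,32) x cols[0,4) = 16x4
Op 6 cut(2, 0): punch at orig (18,0); cuts so far [(17, 3), (18, 0), (22, 0)]; region rows[16,32) x cols[0,4) = 16x4
Unfold 1 (reflect across v@4): 6 holes -> [(17, 3), (17, 4), (18, 0), (18, 7), (22, 0), (22, 7)]
Unfold 2 (reflect across h@16): 12 holes -> [(9, 0), (9, 7), (13, 0), (13, 7), (14, 3), (14, 4), (17, 3), (17, 4), (18, 0), (18, 7), (22, 0), (22, 7)]
Unfold 3 (reflect across v@8): 24 holes -> [(9, 0), (9, 7), (9, 8), (9, 15), (13, 0), (13, 7), (13, 8), (13, 15), (14, 3), (14, 4), (14, 11), (14, 12), (17, 3), (17, 4), (17, 11), (17, 12), (18, 0), (18, 7), (18, 8), (18, 15), (22, 0), (22, 7), (22, 8), (22, 15)]

Answer: 24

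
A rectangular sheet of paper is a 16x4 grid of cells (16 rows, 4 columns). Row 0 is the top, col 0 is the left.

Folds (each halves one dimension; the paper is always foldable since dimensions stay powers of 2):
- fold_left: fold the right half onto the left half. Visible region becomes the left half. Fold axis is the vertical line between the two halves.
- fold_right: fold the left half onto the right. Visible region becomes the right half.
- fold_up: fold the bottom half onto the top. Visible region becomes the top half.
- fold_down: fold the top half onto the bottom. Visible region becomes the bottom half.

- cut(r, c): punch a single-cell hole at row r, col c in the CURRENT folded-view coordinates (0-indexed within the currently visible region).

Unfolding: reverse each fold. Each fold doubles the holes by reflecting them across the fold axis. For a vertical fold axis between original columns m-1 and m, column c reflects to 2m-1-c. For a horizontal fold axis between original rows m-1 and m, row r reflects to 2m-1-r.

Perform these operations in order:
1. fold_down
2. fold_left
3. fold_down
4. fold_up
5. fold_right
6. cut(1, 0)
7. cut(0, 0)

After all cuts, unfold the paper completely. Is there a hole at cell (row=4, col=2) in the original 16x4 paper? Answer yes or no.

Op 1 fold_down: fold axis h@8; visible region now rows[8,16) x cols[0,4) = 8x4
Op 2 fold_left: fold axis v@2; visible region now rows[8,16) x cols[0,2) = 8x2
Op 3 fold_down: fold axis h@12; visible region now rows[12,16) x cols[0,2) = 4x2
Op 4 fold_up: fold axis h@14; visible region now rows[12,14) x cols[0,2) = 2x2
Op 5 fold_right: fold axis v@1; visible region now rows[12,14) x cols[1,2) = 2x1
Op 6 cut(1, 0): punch at orig (13,1); cuts so far [(13, 1)]; region rows[12,14) x cols[1,2) = 2x1
Op 7 cut(0, 0): punch at orig (12,1); cuts so far [(12, 1), (13, 1)]; region rows[12,14) x cols[1,2) = 2x1
Unfold 1 (reflect across v@1): 4 holes -> [(12, 0), (12, 1), (13, 0), (13, 1)]
Unfold 2 (reflect across h@14): 8 holes -> [(12, 0), (12, 1), (13, 0), (13, 1), (14, 0), (14, 1), (15, 0), (15, 1)]
Unfold 3 (reflect across h@12): 16 holes -> [(8, 0), (8, 1), (9, 0), (9, 1), (10, 0), (10, 1), (11, 0), (11, 1), (12, 0), (12, 1), (13, 0), (13, 1), (14, 0), (14, 1), (15, 0), (15, 1)]
Unfold 4 (reflect across v@2): 32 holes -> [(8, 0), (8, 1), (8, 2), (8, 3), (9, 0), (9, 1), (9, 2), (9, 3), (10, 0), (10, 1), (10, 2), (10, 3), (11, 0), (11, 1), (11, 2), (11, 3), (12, 0), (12, 1), (12, 2), (12, 3), (13, 0), (13, 1), (13, 2), (13, 3), (14, 0), (14, 1), (14, 2), (14, 3), (15, 0), (15, 1), (15, 2), (15, 3)]
Unfold 5 (reflect across h@8): 64 holes -> [(0, 0), (0, 1), (0, 2), (0, 3), (1, 0), (1, 1), (1, 2), (1, 3), (2, 0), (2, 1), (2, 2), (2, 3), (3, 0), (3, 1), (3, 2), (3, 3), (4, 0), (4, 1), (4, 2), (4, 3), (5, 0), (5, 1), (5, 2), (5, 3), (6, 0), (6, 1), (6, 2), (6, 3), (7, 0), (7, 1), (7, 2), (7, 3), (8, 0), (8, 1), (8, 2), (8, 3), (9, 0), (9, 1), (9, 2), (9, 3), (10, 0), (10, 1), (10, 2), (10, 3), (11, 0), (11, 1), (11, 2), (11, 3), (12, 0), (12, 1), (12, 2), (12, 3), (13, 0), (13, 1), (13, 2), (13, 3), (14, 0), (14, 1), (14, 2), (14, 3), (15, 0), (15, 1), (15, 2), (15, 3)]
Holes: [(0, 0), (0, 1), (0, 2), (0, 3), (1, 0), (1, 1), (1, 2), (1, 3), (2, 0), (2, 1), (2, 2), (2, 3), (3, 0), (3, 1), (3, 2), (3, 3), (4, 0), (4, 1), (4, 2), (4, 3), (5, 0), (5, 1), (5, 2), (5, 3), (6, 0), (6, 1), (6, 2), (6, 3), (7, 0), (7, 1), (7, 2), (7, 3), (8, 0), (8, 1), (8, 2), (8, 3), (9, 0), (9, 1), (9, 2), (9, 3), (10, 0), (10, 1), (10, 2), (10, 3), (11, 0), (11, 1), (11, 2), (11, 3), (12, 0), (12, 1), (12, 2), (12, 3), (13, 0), (13, 1), (13, 2), (13, 3), (14, 0), (14, 1), (14, 2), (14, 3), (15, 0), (15, 1), (15, 2), (15, 3)]

Answer: yes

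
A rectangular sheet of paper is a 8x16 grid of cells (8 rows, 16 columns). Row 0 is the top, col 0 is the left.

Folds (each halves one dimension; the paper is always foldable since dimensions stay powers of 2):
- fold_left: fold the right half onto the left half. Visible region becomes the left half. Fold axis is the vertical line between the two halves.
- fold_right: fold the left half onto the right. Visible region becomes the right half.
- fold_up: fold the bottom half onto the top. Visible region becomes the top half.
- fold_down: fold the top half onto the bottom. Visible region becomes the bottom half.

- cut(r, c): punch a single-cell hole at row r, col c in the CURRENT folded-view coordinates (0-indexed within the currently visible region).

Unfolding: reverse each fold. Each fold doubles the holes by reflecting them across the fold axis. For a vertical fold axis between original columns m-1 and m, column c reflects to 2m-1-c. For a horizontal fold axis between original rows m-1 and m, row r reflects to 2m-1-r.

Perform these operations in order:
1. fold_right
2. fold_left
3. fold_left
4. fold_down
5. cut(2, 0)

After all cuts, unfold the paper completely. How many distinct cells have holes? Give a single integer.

Op 1 fold_right: fold axis v@8; visible region now rows[0,8) x cols[8,16) = 8x8
Op 2 fold_left: fold axis v@12; visible region now rows[0,8) x cols[8,12) = 8x4
Op 3 fold_left: fold axis v@10; visible region now rows[0,8) x cols[8,10) = 8x2
Op 4 fold_down: fold axis h@4; visible region now rows[4,8) x cols[8,10) = 4x2
Op 5 cut(2, 0): punch at orig (6,8); cuts so far [(6, 8)]; region rows[4,8) x cols[8,10) = 4x2
Unfold 1 (reflect across h@4): 2 holes -> [(1, 8), (6, 8)]
Unfold 2 (reflect across v@10): 4 holes -> [(1, 8), (1, 11), (6, 8), (6, 11)]
Unfold 3 (reflect across v@12): 8 holes -> [(1, 8), (1, 11), (1, 12), (1, 15), (6, 8), (6, 11), (6, 12), (6, 15)]
Unfold 4 (reflect across v@8): 16 holes -> [(1, 0), (1, 3), (1, 4), (1, 7), (1, 8), (1, 11), (1, 12), (1, 15), (6, 0), (6, 3), (6, 4), (6, 7), (6, 8), (6, 11), (6, 12), (6, 15)]

Answer: 16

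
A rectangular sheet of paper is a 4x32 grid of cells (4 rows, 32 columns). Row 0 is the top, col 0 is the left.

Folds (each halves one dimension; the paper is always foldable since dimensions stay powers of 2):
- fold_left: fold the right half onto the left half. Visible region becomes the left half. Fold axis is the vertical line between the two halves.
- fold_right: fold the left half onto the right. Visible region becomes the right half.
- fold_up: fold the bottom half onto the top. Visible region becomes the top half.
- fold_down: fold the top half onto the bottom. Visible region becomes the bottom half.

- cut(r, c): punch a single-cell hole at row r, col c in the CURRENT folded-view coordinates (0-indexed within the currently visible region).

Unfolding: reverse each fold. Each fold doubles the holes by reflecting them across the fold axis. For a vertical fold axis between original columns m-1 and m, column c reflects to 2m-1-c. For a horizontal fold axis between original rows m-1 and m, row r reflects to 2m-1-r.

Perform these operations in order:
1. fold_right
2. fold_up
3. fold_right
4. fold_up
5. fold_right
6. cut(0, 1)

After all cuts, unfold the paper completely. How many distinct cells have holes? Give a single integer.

Answer: 32

Derivation:
Op 1 fold_right: fold axis v@16; visible region now rows[0,4) x cols[16,32) = 4x16
Op 2 fold_up: fold axis h@2; visible region now rows[0,2) x cols[16,32) = 2x16
Op 3 fold_right: fold axis v@24; visible region now rows[0,2) x cols[24,32) = 2x8
Op 4 fold_up: fold axis h@1; visible region now rows[0,1) x cols[24,32) = 1x8
Op 5 fold_right: fold axis v@28; visible region now rows[0,1) x cols[28,32) = 1x4
Op 6 cut(0, 1): punch at orig (0,29); cuts so far [(0, 29)]; region rows[0,1) x cols[28,32) = 1x4
Unfold 1 (reflect across v@28): 2 holes -> [(0, 26), (0, 29)]
Unfold 2 (reflect across h@1): 4 holes -> [(0, 26), (0, 29), (1, 26), (1, 29)]
Unfold 3 (reflect across v@24): 8 holes -> [(0, 18), (0, 21), (0, 26), (0, 29), (1, 18), (1, 21), (1, 26), (1, 29)]
Unfold 4 (reflect across h@2): 16 holes -> [(0, 18), (0, 21), (0, 26), (0, 29), (1, 18), (1, 21), (1, 26), (1, 29), (2, 18), (2, 21), (2, 26), (2, 29), (3, 18), (3, 21), (3, 26), (3, 29)]
Unfold 5 (reflect across v@16): 32 holes -> [(0, 2), (0, 5), (0, 10), (0, 13), (0, 18), (0, 21), (0, 26), (0, 29), (1, 2), (1, 5), (1, 10), (1, 13), (1, 18), (1, 21), (1, 26), (1, 29), (2, 2), (2, 5), (2, 10), (2, 13), (2, 18), (2, 21), (2, 26), (2, 29), (3, 2), (3, 5), (3, 10), (3, 13), (3, 18), (3, 21), (3, 26), (3, 29)]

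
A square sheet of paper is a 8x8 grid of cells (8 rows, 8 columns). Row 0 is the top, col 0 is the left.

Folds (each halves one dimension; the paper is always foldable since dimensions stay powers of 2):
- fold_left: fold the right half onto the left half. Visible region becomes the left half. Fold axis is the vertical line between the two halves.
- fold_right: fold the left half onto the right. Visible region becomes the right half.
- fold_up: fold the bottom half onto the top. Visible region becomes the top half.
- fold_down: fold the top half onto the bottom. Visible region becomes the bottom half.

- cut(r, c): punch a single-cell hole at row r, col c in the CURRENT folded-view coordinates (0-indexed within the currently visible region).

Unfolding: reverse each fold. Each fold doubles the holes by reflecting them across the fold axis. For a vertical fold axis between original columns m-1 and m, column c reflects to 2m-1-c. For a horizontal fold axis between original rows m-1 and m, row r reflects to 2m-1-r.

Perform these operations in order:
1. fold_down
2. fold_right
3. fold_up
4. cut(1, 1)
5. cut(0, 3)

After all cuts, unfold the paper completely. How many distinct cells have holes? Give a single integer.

Answer: 16

Derivation:
Op 1 fold_down: fold axis h@4; visible region now rows[4,8) x cols[0,8) = 4x8
Op 2 fold_right: fold axis v@4; visible region now rows[4,8) x cols[4,8) = 4x4
Op 3 fold_up: fold axis h@6; visible region now rows[4,6) x cols[4,8) = 2x4
Op 4 cut(1, 1): punch at orig (5,5); cuts so far [(5, 5)]; region rows[4,6) x cols[4,8) = 2x4
Op 5 cut(0, 3): punch at orig (4,7); cuts so far [(4, 7), (5, 5)]; region rows[4,6) x cols[4,8) = 2x4
Unfold 1 (reflect across h@6): 4 holes -> [(4, 7), (5, 5), (6, 5), (7, 7)]
Unfold 2 (reflect across v@4): 8 holes -> [(4, 0), (4, 7), (5, 2), (5, 5), (6, 2), (6, 5), (7, 0), (7, 7)]
Unfold 3 (reflect across h@4): 16 holes -> [(0, 0), (0, 7), (1, 2), (1, 5), (2, 2), (2, 5), (3, 0), (3, 7), (4, 0), (4, 7), (5, 2), (5, 5), (6, 2), (6, 5), (7, 0), (7, 7)]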